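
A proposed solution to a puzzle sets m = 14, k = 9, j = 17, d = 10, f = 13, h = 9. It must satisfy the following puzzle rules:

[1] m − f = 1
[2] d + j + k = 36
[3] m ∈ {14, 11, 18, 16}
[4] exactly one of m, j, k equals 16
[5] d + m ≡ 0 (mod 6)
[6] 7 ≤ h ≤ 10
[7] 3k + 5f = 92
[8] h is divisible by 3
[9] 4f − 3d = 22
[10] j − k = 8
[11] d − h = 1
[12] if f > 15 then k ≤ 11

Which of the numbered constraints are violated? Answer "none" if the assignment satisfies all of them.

Constraint 4 does not hold.

[1] m − f = 14 − 13 = 1 — holds.
[2] d + j + k = 10 + 17 + 9 = 36 — holds.
[3] m = 14 is in {14, 11, 18, 16} — holds.
[4] m=14, j=17, k=9; 0 of them equal 16, not exactly one — fails.
[5] d + m = 24; 24 mod 6 = 0 — holds.
[6] h = 9 lies in [7, 10] — holds.
[7] 3k + 5f = 3(9) + 5(13) = 92 — holds.
[8] 9 / 3 = 3, so 3 divides 9 — holds.
[9] 4f − 3d = 4(13) − 3(10) = 22 — holds.
[10] j − k = 17 − 9 = 8 — holds.
[11] d − h = 10 − 9 = 1 — holds.
[12] f = 13, not > 15; antecedent false, conditional vacuously true — holds.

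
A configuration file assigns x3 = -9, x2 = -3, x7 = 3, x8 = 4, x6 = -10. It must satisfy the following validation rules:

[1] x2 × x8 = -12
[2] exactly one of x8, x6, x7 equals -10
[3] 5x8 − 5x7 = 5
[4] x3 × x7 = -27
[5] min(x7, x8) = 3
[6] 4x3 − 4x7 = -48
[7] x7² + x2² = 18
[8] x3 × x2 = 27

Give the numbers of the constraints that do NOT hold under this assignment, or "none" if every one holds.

All constraints are satisfied.

[1] x2 × x8 = -3 × 4 = -12 — holds.
[2] x8=4, x6=-10, x7=3; 1 of them equals -10 — holds.
[3] 5x8 − 5x7 = 5(4) − 5(3) = 5 — holds.
[4] x3 × x7 = -9 × 3 = -27 — holds.
[5] min(3, 4) = 3 — holds.
[6] 4x3 − 4x7 = 4(-9) − 4(3) = -48 — holds.
[7] x7² + x2² = 3² + (-3)² = 9 + 9 = 18 — holds.
[8] x3 × x2 = -9 × (-3) = 27 — holds.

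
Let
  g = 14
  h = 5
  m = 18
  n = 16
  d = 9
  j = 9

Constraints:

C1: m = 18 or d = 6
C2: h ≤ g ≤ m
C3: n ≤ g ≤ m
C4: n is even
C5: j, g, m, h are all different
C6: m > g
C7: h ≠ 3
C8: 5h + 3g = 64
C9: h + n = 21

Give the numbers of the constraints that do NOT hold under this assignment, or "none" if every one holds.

C1: m = 18 = 18 (first disjunct) — holds.
C2: values 5 ≤ 14 ≤ 18 — holds.
C3: values 16, 14, 18; n = 16 is not ≤ g = 14 — does not hold.
C4: n = 16 is even — holds.
C5: values 9, 14, 18, 5 are pairwise distinct — holds.
C6: m = 18, g = 14; 18 > 14 — holds.
C7: h = 5, and 5 ≠ 3 — holds.
C8: 5h + 3g = 5(5) + 3(14) = 67, not 64 — does not hold.
C9: h + n = 5 + 16 = 21 — holds.

Constraints 3, 8 do not hold.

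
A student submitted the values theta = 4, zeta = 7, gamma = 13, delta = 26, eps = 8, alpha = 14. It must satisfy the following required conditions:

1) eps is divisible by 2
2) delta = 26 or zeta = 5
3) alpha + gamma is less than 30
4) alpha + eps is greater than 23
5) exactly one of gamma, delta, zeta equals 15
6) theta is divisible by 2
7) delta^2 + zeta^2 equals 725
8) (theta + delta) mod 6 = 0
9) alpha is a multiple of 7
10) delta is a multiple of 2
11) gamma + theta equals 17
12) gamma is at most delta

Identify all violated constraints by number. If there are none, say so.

Constraints 4, 5 do not hold.

1) 8 / 2 = 4, so 2 divides 8  ✓
2) delta = 26 = 26 (first disjunct)  ✓
3) alpha + gamma = 14 + 13 = 27; 27 < 30  ✓
4) alpha + eps = 14 + 8 = 22; 22 ≤ 23, bound 23 not met  ✗
5) gamma=13, delta=26, zeta=7; 0 of them equal 15, not exactly one  ✗
6) 4 / 2 = 2, so 2 divides 4  ✓
7) delta^2 + zeta^2 = 26^2 + 7^2 = 676 + 49 = 725  ✓
8) theta + delta = 30; 30 mod 6 = 0  ✓
9) 14 / 7 = 2, so 7 divides 14  ✓
10) 26 / 2 = 13, so 2 divides 26  ✓
11) gamma + theta = 13 + 4 = 17  ✓
12) gamma = 13, delta = 26; 13 ≤ 26  ✓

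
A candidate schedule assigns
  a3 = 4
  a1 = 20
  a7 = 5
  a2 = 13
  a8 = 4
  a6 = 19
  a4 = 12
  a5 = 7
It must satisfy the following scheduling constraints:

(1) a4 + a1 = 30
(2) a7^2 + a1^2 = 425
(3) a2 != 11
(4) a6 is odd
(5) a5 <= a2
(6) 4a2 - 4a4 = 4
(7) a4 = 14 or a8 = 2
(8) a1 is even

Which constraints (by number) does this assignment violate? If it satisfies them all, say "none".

(1) a4 + a1 = 12 + 20 = 32, not 30 — does not hold.
(2) a7^2 + a1^2 = 5^2 + 20^2 = 25 + 400 = 425 — holds.
(3) a2 = 13, and 13 ≠ 11 — holds.
(4) a6 = 19 is odd — holds.
(5) a5 = 7, a2 = 13; 7 ≤ 13 — holds.
(6) 4a2 - 4a4 = 4(13) - 4(12) = 4 — holds.
(7) a4 = 12 ≠ 14 and a8 = 4 ≠ 2; both disjuncts false — does not hold.
(8) a1 = 20 is even — holds.

No — constraints 1 and 7 are not satisfied.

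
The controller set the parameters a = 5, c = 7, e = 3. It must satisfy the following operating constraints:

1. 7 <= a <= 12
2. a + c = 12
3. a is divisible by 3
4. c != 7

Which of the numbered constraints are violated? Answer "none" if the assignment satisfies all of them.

Constraints 1, 3, 4 do not hold.

1. a = 5 is outside [7, 12]  ✗
2. a + c = 5 + 7 = 12  ✓
3. 5 = 3*1 + 2, so 3 does not divide 5  ✗
4. c = 7, but 7 is required to differ  ✗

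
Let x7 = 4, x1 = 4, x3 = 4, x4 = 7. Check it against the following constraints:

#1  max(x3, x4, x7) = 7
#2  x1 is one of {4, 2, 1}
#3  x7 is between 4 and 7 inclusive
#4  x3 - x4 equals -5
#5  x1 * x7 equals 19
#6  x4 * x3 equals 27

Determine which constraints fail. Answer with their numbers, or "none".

Constraints 4, 5, and 6 do not hold.

#1 max(4, 7, 4) = 7 — satisfied.
#2 x1 = 4 is in {4, 2, 1} — satisfied.
#3 x7 = 4 lies in [4, 7] — satisfied.
#4 x3 - x4 = 4 - 7 = -3, not -5 — violated.
#5 x1 * x7 = 4 * 4 = 16, not 19 — violated.
#6 x4 * x3 = 7 * 4 = 28, not 27 — violated.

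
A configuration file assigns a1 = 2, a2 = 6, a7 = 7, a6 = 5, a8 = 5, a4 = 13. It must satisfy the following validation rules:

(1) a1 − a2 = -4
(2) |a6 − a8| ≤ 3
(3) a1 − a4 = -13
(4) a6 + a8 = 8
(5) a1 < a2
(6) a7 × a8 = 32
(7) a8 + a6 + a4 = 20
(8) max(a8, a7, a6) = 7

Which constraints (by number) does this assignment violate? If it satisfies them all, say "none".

Violated: 3, 4, 6, and 7.

(1) a1 − a2 = 2 − 6 = -4 — holds.
(2) |5 − 5| = 0; 0 ≤ 3 — holds.
(3) a1 − a4 = 2 − 13 = -11, not -13 — fails.
(4) a6 + a8 = 5 + 5 = 10, not 8 — fails.
(5) a1 = 2, a2 = 6; 2 < 6 — holds.
(6) a7 × a8 = 7 × 5 = 35, not 32 — fails.
(7) a8 + a6 + a4 = 5 + 5 + 13 = 23, not 20 — fails.
(8) max(5, 7, 5) = 7 — holds.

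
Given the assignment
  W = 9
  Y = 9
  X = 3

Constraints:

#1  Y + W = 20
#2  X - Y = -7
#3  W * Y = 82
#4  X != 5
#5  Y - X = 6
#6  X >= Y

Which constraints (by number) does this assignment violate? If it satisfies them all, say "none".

#1 Y + W = 9 + 9 = 18, not 20  ✗
#2 X - Y = 3 - 9 = -6, not -7  ✗
#3 W * Y = 9 * 9 = 81, not 82  ✗
#4 X = 3, and 3 ≠ 5  ✓
#5 Y - X = 9 - 3 = 6  ✓
#6 X = 3, Y = 9; 3 < 9 (want ≥)  ✗

Violated: 1, 2, 3, and 6.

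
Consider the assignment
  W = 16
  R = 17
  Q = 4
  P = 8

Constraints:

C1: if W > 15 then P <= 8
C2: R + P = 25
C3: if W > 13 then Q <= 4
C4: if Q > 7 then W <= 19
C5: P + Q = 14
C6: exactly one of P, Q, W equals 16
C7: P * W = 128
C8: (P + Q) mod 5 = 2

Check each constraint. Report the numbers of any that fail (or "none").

The assignment fails constraint 5.

C1: W = 16 > 15, so we need P ≤ 8; P = 8 ≤ 8 — holds.
C2: R + P = 17 + 8 = 25 — holds.
C3: W = 16 > 13, so we need Q ≤ 4; Q = 4 ≤ 4 — holds.
C4: Q = 4, not > 7; antecedent false, conditional vacuously true — holds.
C5: P + Q = 8 + 4 = 12, not 14 — fails.
C6: P=8, Q=4, W=16; 1 of them equals 16 — holds.
C7: P * W = 8 * 16 = 128 — holds.
C8: P + Q = 12; 12 mod 5 = 2 — holds.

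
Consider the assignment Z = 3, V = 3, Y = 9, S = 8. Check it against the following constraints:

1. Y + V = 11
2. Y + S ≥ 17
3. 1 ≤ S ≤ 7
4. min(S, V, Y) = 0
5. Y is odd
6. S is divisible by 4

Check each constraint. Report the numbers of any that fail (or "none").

No — constraints 1, 3, 4 are not satisfied.

1. Y + V = 9 + 3 = 12, not 11  ✗
2. Y + S = 9 + 8 = 17; 17 ≥ 17  ✓
3. S = 8 is outside [1, 7]  ✗
4. min(8, 3, 9) = 3, not 0  ✗
5. Y = 9 is odd  ✓
6. 8 / 4 = 2, so 4 divides 8  ✓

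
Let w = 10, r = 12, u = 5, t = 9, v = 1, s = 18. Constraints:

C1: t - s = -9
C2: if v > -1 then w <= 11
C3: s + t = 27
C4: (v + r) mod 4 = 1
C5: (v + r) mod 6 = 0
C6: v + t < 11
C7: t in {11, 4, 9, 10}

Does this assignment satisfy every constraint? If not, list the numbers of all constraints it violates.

Violated: 5.

C1: t - s = 9 - 18 = -9  ✓
C2: v = 1 > -1, so we need w ≤ 11; w = 10 ≤ 11  ✓
C3: s + t = 18 + 9 = 27  ✓
C4: v + r = 13; 13 mod 4 = 1  ✓
C5: v + r = 13; 13 mod 6 = 1, not 0  ✗
C6: v + t = 1 + 9 = 10; 10 < 11  ✓
C7: t = 9 is in {11, 4, 9, 10}  ✓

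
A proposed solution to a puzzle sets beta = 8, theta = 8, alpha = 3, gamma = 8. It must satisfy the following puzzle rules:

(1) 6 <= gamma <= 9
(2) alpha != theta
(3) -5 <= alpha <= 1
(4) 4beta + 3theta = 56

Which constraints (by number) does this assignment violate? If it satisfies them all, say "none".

(1) gamma = 8 lies in [6, 9] — OK.
(2) alpha = 3, theta = 8; distinct — OK.
(3) alpha = 3 is outside [-5, 1] — violated.
(4) 4beta + 3theta = 4(8) + 3(8) = 56 — OK.

Constraint 3 does not hold.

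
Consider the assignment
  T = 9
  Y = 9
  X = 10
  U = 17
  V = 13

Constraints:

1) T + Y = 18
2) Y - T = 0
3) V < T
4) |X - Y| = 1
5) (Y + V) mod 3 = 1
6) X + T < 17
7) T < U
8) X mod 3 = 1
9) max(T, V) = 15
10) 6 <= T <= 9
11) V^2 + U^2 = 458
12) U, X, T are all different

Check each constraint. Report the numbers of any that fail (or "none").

1) T + Y = 9 + 9 = 18  ✔
2) Y - T = 9 - 9 = 0  ✔
3) V = 13, T = 9; 13 ≥ 9 (want <)  ✘
4) |10 - 9| = 1  ✔
5) Y + V = 22; 22 mod 3 = 1  ✔
6) X + T = 10 + 9 = 19; 19 ≥ 17, bound 17 not met  ✘
7) T = 9, U = 17; 9 < 17  ✔
8) 10 mod 3 = 1  ✔
9) max(9, 13) = 13, not 15  ✘
10) T = 9 lies in [6, 9]  ✔
11) V^2 + U^2 = 13^2 + 17^2 = 169 + 289 = 458  ✔
12) values 17, 10, 9 are pairwise distinct  ✔

Constraints 3, 6, 9 do not hold.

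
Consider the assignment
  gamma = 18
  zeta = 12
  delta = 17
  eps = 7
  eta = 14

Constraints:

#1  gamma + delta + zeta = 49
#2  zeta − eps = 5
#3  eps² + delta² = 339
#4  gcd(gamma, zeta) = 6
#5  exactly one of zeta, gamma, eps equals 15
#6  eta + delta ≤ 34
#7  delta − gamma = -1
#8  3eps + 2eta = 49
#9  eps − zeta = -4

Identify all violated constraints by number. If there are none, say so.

Constraints 1, 3, 5, 9 are violated.

#1 gamma + delta + zeta = 18 + 17 + 12 = 47, not 49  FAIL
#2 zeta − eps = 12 − 7 = 5  OK
#3 eps² + delta² = 7² + 17² = 49 + 289 = 338, not 339  FAIL
#4 gcd(18, 12) = 6  OK
#5 zeta=12, gamma=18, eps=7; 0 of them equal 15, not exactly one  FAIL
#6 eta + delta = 14 + 17 = 31; 31 ≤ 34  OK
#7 delta − gamma = 17 − 18 = -1  OK
#8 3eps + 2eta = 3(7) + 2(14) = 49  OK
#9 eps − zeta = 7 − 12 = -5, not -4  FAIL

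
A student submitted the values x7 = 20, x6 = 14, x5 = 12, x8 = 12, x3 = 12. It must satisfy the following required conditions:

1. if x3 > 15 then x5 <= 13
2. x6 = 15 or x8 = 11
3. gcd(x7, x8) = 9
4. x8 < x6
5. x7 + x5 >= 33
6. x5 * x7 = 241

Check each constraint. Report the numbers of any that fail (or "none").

1. x3 = 12, not > 15; antecedent false, conditional vacuously true  ✓
2. x6 = 14 ≠ 15 and x8 = 12 ≠ 11; both disjuncts false  ✗
3. gcd(20, 12) = 4, not 9  ✗
4. x8 = 12, x6 = 14; 12 < 14  ✓
5. x7 + x5 = 20 + 12 = 32; 32 < 33, bound 33 not met  ✗
6. x5 * x7 = 12 * 20 = 240, not 241  ✗

Constraints 2, 3, 5, and 6 are violated.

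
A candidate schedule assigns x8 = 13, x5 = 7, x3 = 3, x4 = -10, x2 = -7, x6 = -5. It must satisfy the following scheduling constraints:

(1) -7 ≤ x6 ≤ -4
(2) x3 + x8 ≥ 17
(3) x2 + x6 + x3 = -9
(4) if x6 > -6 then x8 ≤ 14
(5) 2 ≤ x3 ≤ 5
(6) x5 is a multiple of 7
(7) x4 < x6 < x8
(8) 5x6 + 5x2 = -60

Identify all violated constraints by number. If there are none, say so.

(1) x6 = -5 lies in [-7, -4] — satisfied.
(2) x3 + x8 = 3 + 13 = 16; 16 < 17, bound 17 not met — violated.
(3) x2 + x6 + x3 = -7 + (-5) + 3 = -9 — satisfied.
(4) x6 = -5 > -6, so we need x8 ≤ 14; x8 = 13 ≤ 14 — satisfied.
(5) x3 = 3 lies in [2, 5] — satisfied.
(6) 7 / 7 = 1, so 7 divides 7 — satisfied.
(7) values -10 < -5 < 13 — satisfied.
(8) 5x6 + 5x2 = 5(-5) + 5(-7) = -60 — satisfied.

No — constraint 2 is not satisfied.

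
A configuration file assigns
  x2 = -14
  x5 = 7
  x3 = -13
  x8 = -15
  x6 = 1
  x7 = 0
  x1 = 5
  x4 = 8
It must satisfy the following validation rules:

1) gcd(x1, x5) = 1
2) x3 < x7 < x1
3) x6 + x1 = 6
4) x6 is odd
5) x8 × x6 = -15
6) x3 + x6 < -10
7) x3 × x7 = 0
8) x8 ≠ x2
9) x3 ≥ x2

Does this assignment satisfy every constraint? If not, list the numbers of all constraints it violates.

All constraints are satisfied.

1) gcd(5, 7) = 1 — holds.
2) values -13 < 0 < 5 — holds.
3) x6 + x1 = 1 + 5 = 6 — holds.
4) x6 = 1 is odd — holds.
5) x8 × x6 = -15 × 1 = -15 — holds.
6) x3 + x6 = -13 + 1 = -12; -12 < -10 — holds.
7) x3 × x7 = -13 × 0 = 0 — holds.
8) x8 = -15, x2 = -14; distinct — holds.
9) x3 = -13, x2 = -14; -13 ≥ -14 — holds.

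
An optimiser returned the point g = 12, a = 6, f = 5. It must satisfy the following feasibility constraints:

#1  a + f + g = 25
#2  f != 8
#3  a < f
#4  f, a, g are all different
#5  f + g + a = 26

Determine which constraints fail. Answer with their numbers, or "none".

#1 a + f + g = 6 + 5 + 12 = 23, not 25 — does not hold.
#2 f = 5, and 5 ≠ 8 — holds.
#3 a = 6, f = 5; 6 ≥ 5 (want <) — does not hold.
#4 values 5, 6, 12 are pairwise distinct — holds.
#5 f + g + a = 5 + 12 + 6 = 23, not 26 — does not hold.

Violated: 1, 3, and 5.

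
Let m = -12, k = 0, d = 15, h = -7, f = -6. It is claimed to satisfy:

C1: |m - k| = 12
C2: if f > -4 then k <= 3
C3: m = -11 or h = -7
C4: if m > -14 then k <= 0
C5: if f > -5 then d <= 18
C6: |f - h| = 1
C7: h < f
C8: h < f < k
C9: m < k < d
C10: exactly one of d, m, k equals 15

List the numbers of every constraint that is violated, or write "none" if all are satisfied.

The assignment satisfies every constraint.

C1: |-12 - 0| = 12 — holds.
C2: f = -6, not > -4; antecedent false, conditional vacuously true — holds.
C3: m = -12 ≠ -11, but h = -7 = -7 (second disjunct) — holds.
C4: m = -12 > -14, so we need k ≤ 0; k = 0 ≤ 0 — holds.
C5: f = -6, not > -5; antecedent false, conditional vacuously true — holds.
C6: |-6 - (-7)| = 1 — holds.
C7: h = -7, f = -6; -7 < -6 — holds.
C8: values -7 < -6 < 0 — holds.
C9: values -12 < 0 < 15 — holds.
C10: d=15, m=-12, k=0; 1 of them equals 15 — holds.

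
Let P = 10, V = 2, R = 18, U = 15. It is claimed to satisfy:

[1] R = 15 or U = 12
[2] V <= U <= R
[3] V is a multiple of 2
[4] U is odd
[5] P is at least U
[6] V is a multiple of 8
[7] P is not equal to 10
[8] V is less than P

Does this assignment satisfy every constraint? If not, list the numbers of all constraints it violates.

Constraints 1, 5, 6, and 7 are violated.

[1] R = 18 ≠ 15 and U = 15 ≠ 12; both disjuncts false — fails.
[2] values 2 <= 15 <= 18 — holds.
[3] 2 / 2 = 1, so 2 divides 2 — holds.
[4] U = 15 is odd — holds.
[5] P = 10, U = 15; 10 < 15 (want ≥) — fails.
[6] 2 = 8*0 + 2, so 8 does not divide 2 — fails.
[7] P = 10, but 10 is required to differ — fails.
[8] V = 2, P = 10; 2 < 10 — holds.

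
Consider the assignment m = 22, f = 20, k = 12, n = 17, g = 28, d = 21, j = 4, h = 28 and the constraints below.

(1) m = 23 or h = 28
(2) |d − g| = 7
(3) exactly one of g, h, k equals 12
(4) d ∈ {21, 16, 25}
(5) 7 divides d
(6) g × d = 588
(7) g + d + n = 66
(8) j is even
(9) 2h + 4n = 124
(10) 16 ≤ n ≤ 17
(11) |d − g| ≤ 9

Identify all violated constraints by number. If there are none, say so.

Yes — all constraints hold.

(1) m = 22 ≠ 23, but h = 28 = 28 (second disjunct)  ✓
(2) |21 − 28| = 7  ✓
(3) g=28, h=28, k=12; 1 of them equals 12  ✓
(4) d = 21 is in {21, 16, 25}  ✓
(5) 21 / 7 = 3, so 7 divides 21  ✓
(6) g × d = 28 × 21 = 588  ✓
(7) g + d + n = 28 + 21 + 17 = 66  ✓
(8) j = 4 is even  ✓
(9) 2h + 4n = 2(28) + 4(17) = 124  ✓
(10) n = 17 lies in [16, 17]  ✓
(11) |21 − 28| = 7; 7 ≤ 9  ✓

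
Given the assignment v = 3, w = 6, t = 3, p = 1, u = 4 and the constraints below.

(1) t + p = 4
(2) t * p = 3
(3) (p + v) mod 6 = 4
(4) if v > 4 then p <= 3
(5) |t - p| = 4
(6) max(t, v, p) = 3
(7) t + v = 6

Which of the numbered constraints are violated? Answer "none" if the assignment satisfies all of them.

Constraint 5 does not hold.

(1) t + p = 3 + 1 = 4  true
(2) t * p = 3 * 1 = 3  true
(3) p + v = 4; 4 mod 6 = 4  true
(4) v = 3, not > 4; antecedent false, conditional vacuously true  true
(5) |3 - 1| = 2, not 4  false
(6) max(3, 3, 1) = 3  true
(7) t + v = 3 + 3 = 6  true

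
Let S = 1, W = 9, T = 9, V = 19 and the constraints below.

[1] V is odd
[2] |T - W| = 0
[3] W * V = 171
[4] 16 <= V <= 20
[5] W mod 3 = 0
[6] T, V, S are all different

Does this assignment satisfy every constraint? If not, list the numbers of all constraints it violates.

[1] V = 19 is odd — holds.
[2] |9 - 9| = 0 — holds.
[3] W * V = 9 * 19 = 171 — holds.
[4] V = 19 lies in [16, 20] — holds.
[5] 9 mod 3 = 0 — holds.
[6] values 9, 19, 1 are pairwise distinct — holds.

All constraints are satisfied.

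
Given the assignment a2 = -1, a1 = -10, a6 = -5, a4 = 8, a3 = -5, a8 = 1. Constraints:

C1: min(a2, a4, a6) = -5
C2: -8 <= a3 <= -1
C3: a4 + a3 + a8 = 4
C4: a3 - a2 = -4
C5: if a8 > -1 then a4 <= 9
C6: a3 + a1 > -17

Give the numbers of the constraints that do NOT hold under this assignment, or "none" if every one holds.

No violations.

C1: min(-1, 8, -5) = -5 — holds.
C2: a3 = -5 lies in [-8, -1] — holds.
C3: a4 + a3 + a8 = 8 + (-5) + 1 = 4 — holds.
C4: a3 - a2 = -5 - (-1) = -4 — holds.
C5: a8 = 1 > -1, so we need a4 ≤ 9; a4 = 8 ≤ 9 — holds.
C6: a3 + a1 = -5 + (-10) = -15; -15 > -17 — holds.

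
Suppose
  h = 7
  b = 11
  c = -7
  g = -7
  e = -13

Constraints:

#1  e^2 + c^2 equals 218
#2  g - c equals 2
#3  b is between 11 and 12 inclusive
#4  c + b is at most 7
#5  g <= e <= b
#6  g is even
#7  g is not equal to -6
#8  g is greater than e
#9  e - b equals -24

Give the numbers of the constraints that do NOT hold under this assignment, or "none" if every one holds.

#1 e^2 + c^2 = (-13)^2 + (-7)^2 = 169 + 49 = 218 — holds.
#2 g - c = -7 - (-7) = 0, not 2 — fails.
#3 b = 11 lies in [11, 12] — holds.
#4 c + b = -7 + 11 = 4; 4 ≤ 7 — holds.
#5 values -7, -13, 11; g = -7 is not <= e = -13 — fails.
#6 g = -7 is odd — fails.
#7 g = -7, and -7 ≠ -6 — holds.
#8 g = -7, e = -13; -7 > -13 — holds.
#9 e - b = -13 - 11 = -24 — holds.

The assignment fails constraints 2, 5, and 6.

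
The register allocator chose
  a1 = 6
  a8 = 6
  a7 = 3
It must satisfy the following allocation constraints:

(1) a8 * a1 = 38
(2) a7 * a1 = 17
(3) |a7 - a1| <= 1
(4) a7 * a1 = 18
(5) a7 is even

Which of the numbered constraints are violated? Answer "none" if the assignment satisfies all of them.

No — constraints 1, 2, 3, and 5 are not satisfied.

(1) a8 * a1 = 6 * 6 = 36, not 38 — does not hold.
(2) a7 * a1 = 3 * 6 = 18, not 17 — does not hold.
(3) |3 - 6| = 3; 3 > 1, exceeds bound 1 — does not hold.
(4) a7 * a1 = 3 * 6 = 18 — holds.
(5) a7 = 3 is odd — does not hold.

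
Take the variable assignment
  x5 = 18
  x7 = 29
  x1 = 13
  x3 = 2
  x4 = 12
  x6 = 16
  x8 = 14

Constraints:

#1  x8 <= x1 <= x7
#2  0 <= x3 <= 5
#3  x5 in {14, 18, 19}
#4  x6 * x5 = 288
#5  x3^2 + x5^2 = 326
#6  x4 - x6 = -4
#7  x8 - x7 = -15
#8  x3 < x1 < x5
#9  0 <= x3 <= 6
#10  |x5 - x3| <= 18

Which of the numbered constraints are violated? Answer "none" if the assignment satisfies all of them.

#1 values 14, 13, 29; x8 = 14 is not <= x1 = 13  false
#2 x3 = 2 lies in [0, 5]  true
#3 x5 = 18 is in {14, 18, 19}  true
#4 x6 * x5 = 16 * 18 = 288  true
#5 x3^2 + x5^2 = 2^2 + 18^2 = 4 + 324 = 328, not 326  false
#6 x4 - x6 = 12 - 16 = -4  true
#7 x8 - x7 = 14 - 29 = -15  true
#8 values 2 < 13 < 18  true
#9 x3 = 2 lies in [0, 6]  true
#10 |18 - 2| = 16; 16 ≤ 18  true

The assignment fails constraints 1 and 5.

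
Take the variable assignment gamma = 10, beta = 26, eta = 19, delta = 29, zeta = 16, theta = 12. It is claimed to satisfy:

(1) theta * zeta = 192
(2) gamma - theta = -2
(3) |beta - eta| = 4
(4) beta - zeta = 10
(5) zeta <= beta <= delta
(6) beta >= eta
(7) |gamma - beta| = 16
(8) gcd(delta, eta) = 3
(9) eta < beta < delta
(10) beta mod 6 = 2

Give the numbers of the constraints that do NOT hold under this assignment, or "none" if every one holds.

Constraints 3, 8 do not hold.

(1) theta * zeta = 12 * 16 = 192 — satisfied.
(2) gamma - theta = 10 - 12 = -2 — satisfied.
(3) |26 - 19| = 7, not 4 — violated.
(4) beta - zeta = 26 - 16 = 10 — satisfied.
(5) values 16 <= 26 <= 29 — satisfied.
(6) beta = 26, eta = 19; 26 ≥ 19 — satisfied.
(7) |10 - 26| = 16 — satisfied.
(8) gcd(29, 19) = 1, not 3 — violated.
(9) values 19 < 26 < 29 — satisfied.
(10) 26 mod 6 = 2 — satisfied.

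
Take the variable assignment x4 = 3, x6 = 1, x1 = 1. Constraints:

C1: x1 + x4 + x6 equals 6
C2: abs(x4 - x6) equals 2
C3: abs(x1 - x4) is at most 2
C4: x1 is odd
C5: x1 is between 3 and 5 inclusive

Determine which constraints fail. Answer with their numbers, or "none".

C1: x1 + x4 + x6 = 1 + 3 + 1 = 5, not 6  false
C2: abs(3 - 1) = 2  true
C3: abs(1 - 3) = 2; 2 ≤ 2  true
C4: x1 = 1 is odd  true
C5: x1 = 1 is outside [3, 5]  false

The assignment fails constraints 1 and 5.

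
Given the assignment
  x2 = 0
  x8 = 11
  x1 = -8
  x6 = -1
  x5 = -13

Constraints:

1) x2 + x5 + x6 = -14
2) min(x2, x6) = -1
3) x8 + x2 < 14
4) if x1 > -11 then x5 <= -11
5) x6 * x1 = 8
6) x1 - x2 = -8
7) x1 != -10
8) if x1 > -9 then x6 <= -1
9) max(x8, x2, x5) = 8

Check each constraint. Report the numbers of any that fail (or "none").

The assignment fails constraint 9.

1) x2 + x5 + x6 = 0 + (-13) + (-1) = -14 — OK.
2) min(0, -1) = -1 — OK.
3) x8 + x2 = 11 + 0 = 11; 11 < 14 — OK.
4) x1 = -8 > -11, so we need x5 ≤ -11; x5 = -13 ≤ -11 — OK.
5) x6 * x1 = -1 * (-8) = 8 — OK.
6) x1 - x2 = -8 - 0 = -8 — OK.
7) x1 = -8, and -8 ≠ -10 — OK.
8) x1 = -8 > -9, so we need x6 ≤ -1; x6 = -1 ≤ -1 — OK.
9) max(11, 0, -13) = 11, not 8 — violated.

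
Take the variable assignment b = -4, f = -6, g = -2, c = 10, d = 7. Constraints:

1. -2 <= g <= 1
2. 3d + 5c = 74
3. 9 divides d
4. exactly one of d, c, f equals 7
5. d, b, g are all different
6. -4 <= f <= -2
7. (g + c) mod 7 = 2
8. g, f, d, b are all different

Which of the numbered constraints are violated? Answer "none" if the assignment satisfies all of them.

1. g = -2 lies in [-2, 1] — satisfied.
2. 3d + 5c = 3(7) + 5(10) = 71, not 74 — violated.
3. 7 = 9*0 + 7, so 9 does not divide 7 — violated.
4. d=7, c=10, f=-6; 1 of them equals 7 — satisfied.
5. values 7, -4, -2 are pairwise distinct — satisfied.
6. f = -6 is outside [-4, -2] — violated.
7. g + c = 8; 8 mod 7 = 1, not 2 — violated.
8. values -2, -6, 7, -4 are pairwise distinct — satisfied.

No — constraints 2, 3, 6, 7 are not satisfied.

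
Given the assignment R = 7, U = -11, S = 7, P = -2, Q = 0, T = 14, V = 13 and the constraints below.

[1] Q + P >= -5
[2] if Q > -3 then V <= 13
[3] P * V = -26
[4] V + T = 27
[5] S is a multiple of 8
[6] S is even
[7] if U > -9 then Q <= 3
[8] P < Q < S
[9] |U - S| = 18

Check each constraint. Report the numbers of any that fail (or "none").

No — constraints 5, 6 are not satisfied.

[1] Q + P = 0 + (-2) = -2; -2 ≥ -5 — satisfied.
[2] Q = 0 > -3, so we need V ≤ 13; V = 13 ≤ 13 — satisfied.
[3] P * V = -2 * 13 = -26 — satisfied.
[4] V + T = 13 + 14 = 27 — satisfied.
[5] 7 = 8*0 + 7, so 8 does not divide 7 — violated.
[6] S = 7 is odd — violated.
[7] U = -11, not > -9; antecedent false, conditional vacuously true — satisfied.
[8] values -2 < 0 < 7 — satisfied.
[9] |-11 - 7| = 18 — satisfied.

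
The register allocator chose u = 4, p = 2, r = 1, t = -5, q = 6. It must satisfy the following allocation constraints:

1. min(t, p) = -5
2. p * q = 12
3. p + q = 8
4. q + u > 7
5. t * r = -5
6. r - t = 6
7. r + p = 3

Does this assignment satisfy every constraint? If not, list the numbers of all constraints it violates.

1. min(-5, 2) = -5 — OK.
2. p * q = 2 * 6 = 12 — OK.
3. p + q = 2 + 6 = 8 — OK.
4. q + u = 6 + 4 = 10; 10 > 7 — OK.
5. t * r = -5 * 1 = -5 — OK.
6. r - t = 1 - (-5) = 6 — OK.
7. r + p = 1 + 2 = 3 — OK.

Yes — all constraints hold.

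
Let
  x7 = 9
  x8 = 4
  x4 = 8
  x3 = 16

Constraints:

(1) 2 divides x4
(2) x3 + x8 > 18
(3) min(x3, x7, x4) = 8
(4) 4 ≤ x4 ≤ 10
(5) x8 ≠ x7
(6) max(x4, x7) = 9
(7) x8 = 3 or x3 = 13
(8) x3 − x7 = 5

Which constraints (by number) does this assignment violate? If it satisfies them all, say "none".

(1) 8 / 2 = 4, so 2 divides 8  holds
(2) x3 + x8 = 16 + 4 = 20; 20 > 18  holds
(3) min(16, 9, 8) = 8  holds
(4) x4 = 8 lies in [4, 10]  holds
(5) x8 = 4, x7 = 9; distinct  holds
(6) max(8, 9) = 9  holds
(7) x8 = 4 ≠ 3 and x3 = 16 ≠ 13; both disjuncts false  fails
(8) x3 − x7 = 16 − 9 = 7, not 5  fails

The assignment fails constraints 7 and 8.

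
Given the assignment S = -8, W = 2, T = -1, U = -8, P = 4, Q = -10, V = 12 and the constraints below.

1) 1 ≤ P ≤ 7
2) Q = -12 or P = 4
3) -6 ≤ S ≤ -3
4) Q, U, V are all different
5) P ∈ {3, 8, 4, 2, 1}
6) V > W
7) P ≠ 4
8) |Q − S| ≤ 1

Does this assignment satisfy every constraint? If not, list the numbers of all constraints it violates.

Violated: 3, 7, 8.

1) P = 4 lies in [1, 7] — holds.
2) Q = -10 ≠ -12, but P = 4 = 4 (second disjunct) — holds.
3) S = -8 is outside [-6, -3] — fails.
4) values -10, -8, 12 are pairwise distinct — holds.
5) P = 4 is in {3, 8, 4, 2, 1} — holds.
6) V = 12, W = 2; 12 > 2 — holds.
7) P = 4, but 4 is required to differ — fails.
8) |-10 − (-8)| = 2; 2 > 1, exceeds bound 1 — fails.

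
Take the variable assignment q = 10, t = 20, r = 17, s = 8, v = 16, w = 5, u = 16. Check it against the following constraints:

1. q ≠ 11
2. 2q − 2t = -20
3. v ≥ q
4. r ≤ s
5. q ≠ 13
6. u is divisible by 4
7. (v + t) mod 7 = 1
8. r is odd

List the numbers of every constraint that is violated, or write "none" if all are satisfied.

The assignment fails constraint 4.

1. q = 10, and 10 ≠ 11 — holds.
2. 2q − 2t = 2(10) − 2(20) = -20 — holds.
3. v = 16, q = 10; 16 ≥ 10 — holds.
4. r = 17, s = 8; 17 > 8 (want ≤) — fails.
5. q = 10, and 10 ≠ 13 — holds.
6. 16 / 4 = 4, so 4 divides 16 — holds.
7. v + t = 36; 36 mod 7 = 1 — holds.
8. r = 17 is odd — holds.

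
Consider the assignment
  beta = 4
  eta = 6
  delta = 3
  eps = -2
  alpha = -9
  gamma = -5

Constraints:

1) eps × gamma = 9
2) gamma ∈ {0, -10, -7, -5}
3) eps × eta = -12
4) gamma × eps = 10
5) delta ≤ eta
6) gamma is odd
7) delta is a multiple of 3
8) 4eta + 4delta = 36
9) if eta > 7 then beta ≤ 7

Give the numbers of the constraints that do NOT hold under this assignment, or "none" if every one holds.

1) eps × gamma = -2 × (-5) = 10, not 9 — violated.
2) gamma = -5 is in {0, -10, -7, -5} — OK.
3) eps × eta = -2 × 6 = -12 — OK.
4) gamma × eps = -5 × (-2) = 10 — OK.
5) delta = 3, eta = 6; 3 ≤ 6 — OK.
6) gamma = -5 is odd — OK.
7) 3 / 3 = 1, so 3 divides 3 — OK.
8) 4eta + 4delta = 4(6) + 4(3) = 36 — OK.
9) eta = 6, not > 7; antecedent false, conditional vacuously true — OK.

No — constraint 1 is not satisfied.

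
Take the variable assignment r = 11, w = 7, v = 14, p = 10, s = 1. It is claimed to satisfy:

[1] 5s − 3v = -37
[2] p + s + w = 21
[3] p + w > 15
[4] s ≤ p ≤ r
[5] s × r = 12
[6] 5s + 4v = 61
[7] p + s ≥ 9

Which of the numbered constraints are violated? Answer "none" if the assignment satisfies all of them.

[1] 5s − 3v = 5(1) − 3(14) = -37  OK
[2] p + s + w = 10 + 1 + 7 = 18, not 21  FAIL
[3] p + w = 10 + 7 = 17; 17 > 15  OK
[4] values 1 ≤ 10 ≤ 11  OK
[5] s × r = 1 × 11 = 11, not 12  FAIL
[6] 5s + 4v = 5(1) + 4(14) = 61  OK
[7] p + s = 10 + 1 = 11; 11 ≥ 9  OK

Constraints 2 and 5 do not hold.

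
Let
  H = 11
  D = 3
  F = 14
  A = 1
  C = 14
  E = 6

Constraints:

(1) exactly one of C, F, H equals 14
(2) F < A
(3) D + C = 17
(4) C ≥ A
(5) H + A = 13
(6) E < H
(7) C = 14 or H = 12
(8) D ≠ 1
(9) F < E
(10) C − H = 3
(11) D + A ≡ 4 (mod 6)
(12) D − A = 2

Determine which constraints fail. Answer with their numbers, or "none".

(1) C=14, F=14, H=11; 2 of them equal 14, not exactly one  fails
(2) F = 14, A = 1; 14 ≥ 1 (want <)  fails
(3) D + C = 3 + 14 = 17  holds
(4) C = 14, A = 1; 14 ≥ 1  holds
(5) H + A = 11 + 1 = 12, not 13  fails
(6) E = 6, H = 11; 6 < 11  holds
(7) C = 14 = 14 (first disjunct)  holds
(8) D = 3, and 3 ≠ 1  holds
(9) F = 14, E = 6; 14 ≥ 6 (want <)  fails
(10) C − H = 14 − 11 = 3  holds
(11) D + A = 4; 4 mod 6 = 4  holds
(12) D − A = 3 − 1 = 2  holds

Constraints 1, 2, 5, and 9 do not hold.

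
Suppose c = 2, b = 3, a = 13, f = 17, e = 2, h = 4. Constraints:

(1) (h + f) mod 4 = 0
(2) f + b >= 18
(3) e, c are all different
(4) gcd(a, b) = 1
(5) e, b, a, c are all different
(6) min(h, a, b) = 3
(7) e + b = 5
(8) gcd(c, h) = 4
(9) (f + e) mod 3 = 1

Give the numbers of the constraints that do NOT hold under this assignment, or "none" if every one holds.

(1) h + f = 21; 21 mod 4 = 1, not 0 — fails.
(2) f + b = 17 + 3 = 20; 20 ≥ 18 — holds.
(3) e = c = 2, not all different — fails.
(4) gcd(13, 3) = 1 — holds.
(5) e = c = 2, not all different — fails.
(6) min(4, 13, 3) = 3 — holds.
(7) e + b = 2 + 3 = 5 — holds.
(8) gcd(2, 4) = 2, not 4 — fails.
(9) f + e = 19; 19 mod 3 = 1 — holds.

Constraints 1, 3, 5, and 8 do not hold.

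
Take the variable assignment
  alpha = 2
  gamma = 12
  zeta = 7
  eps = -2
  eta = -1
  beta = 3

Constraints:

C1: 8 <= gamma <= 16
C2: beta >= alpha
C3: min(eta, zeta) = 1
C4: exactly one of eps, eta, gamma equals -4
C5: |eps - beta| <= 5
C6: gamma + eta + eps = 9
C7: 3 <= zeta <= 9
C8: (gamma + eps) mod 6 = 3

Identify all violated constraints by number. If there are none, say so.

C1: gamma = 12 lies in [8, 16]  OK
C2: beta = 3, alpha = 2; 3 ≥ 2  OK
C3: min(-1, 7) = -1, not 1  FAIL
C4: eps=-2, eta=-1, gamma=12; 0 of them equal -4, not exactly one  FAIL
C5: |-2 - 3| = 5; 5 ≤ 5  OK
C6: gamma + eta + eps = 12 + (-1) + (-2) = 9  OK
C7: zeta = 7 lies in [3, 9]  OK
C8: gamma + eps = 10; 10 mod 6 = 4, not 3  FAIL

Violated: 3, 4, 8.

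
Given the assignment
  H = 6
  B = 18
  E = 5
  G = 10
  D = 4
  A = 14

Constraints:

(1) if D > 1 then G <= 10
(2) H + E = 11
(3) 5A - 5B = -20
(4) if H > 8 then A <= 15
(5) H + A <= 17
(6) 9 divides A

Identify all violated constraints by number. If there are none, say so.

(1) D = 4 > 1, so we need G ≤ 10; G = 10 ≤ 10  OK
(2) H + E = 6 + 5 = 11  OK
(3) 5A - 5B = 5(14) - 5(18) = -20  OK
(4) H = 6, not > 8; antecedent false, conditional vacuously true  OK
(5) H + A = 6 + 14 = 20; 20 > 17, bound 17 not met  FAIL
(6) 14 = 9*1 + 5, so 9 does not divide 14  FAIL

The assignment fails constraints 5, 6.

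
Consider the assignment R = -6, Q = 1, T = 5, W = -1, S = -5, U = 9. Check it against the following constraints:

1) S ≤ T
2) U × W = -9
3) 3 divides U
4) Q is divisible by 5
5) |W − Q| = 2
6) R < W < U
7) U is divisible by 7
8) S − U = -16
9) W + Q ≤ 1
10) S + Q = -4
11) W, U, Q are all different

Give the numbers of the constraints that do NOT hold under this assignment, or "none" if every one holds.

No — constraints 4, 7, 8 are not satisfied.

1) S = -5, T = 5; -5 ≤ 5  ✓
2) U × W = 9 × (-1) = -9  ✓
3) 9 / 3 = 3, so 3 divides 9  ✓
4) 1 = 5×0 + 1, so 5 does not divide 1  ✗
5) |-1 − 1| = 2  ✓
6) values -6 < -1 < 9  ✓
7) 9 = 7×1 + 2, so 7 does not divide 9  ✗
8) S − U = -5 − 9 = -14, not -16  ✗
9) W + Q = -1 + 1 = 0; 0 ≤ 1  ✓
10) S + Q = -5 + 1 = -4  ✓
11) values -1, 9, 1 are pairwise distinct  ✓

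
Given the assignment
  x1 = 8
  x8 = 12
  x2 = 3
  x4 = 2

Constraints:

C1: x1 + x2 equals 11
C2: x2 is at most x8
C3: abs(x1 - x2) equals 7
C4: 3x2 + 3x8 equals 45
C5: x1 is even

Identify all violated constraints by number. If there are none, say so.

Constraint 3 does not hold.

C1: x1 + x2 = 8 + 3 = 11  holds
C2: x2 = 3, x8 = 12; 3 ≤ 12  holds
C3: abs(8 - 3) = 5, not 7  fails
C4: 3x2 + 3x8 = 3(3) + 3(12) = 45  holds
C5: x1 = 8 is even  holds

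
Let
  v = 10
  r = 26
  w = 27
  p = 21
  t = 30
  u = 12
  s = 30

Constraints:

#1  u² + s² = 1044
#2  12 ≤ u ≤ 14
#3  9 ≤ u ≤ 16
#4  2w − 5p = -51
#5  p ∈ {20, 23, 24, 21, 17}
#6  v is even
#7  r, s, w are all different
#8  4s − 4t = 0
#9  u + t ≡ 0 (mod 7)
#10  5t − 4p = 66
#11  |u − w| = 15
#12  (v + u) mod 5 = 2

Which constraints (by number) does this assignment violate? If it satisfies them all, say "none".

Yes — all constraints hold.

#1 u² + s² = 12² + 30² = 144 + 900 = 1044  OK
#2 u = 12 lies in [12, 14]  OK
#3 u = 12 lies in [9, 16]  OK
#4 2w − 5p = 2(27) − 5(21) = -51  OK
#5 p = 21 is in {20, 23, 24, 21, 17}  OK
#6 v = 10 is even  OK
#7 values 26, 30, 27 are pairwise distinct  OK
#8 4s − 4t = 4(30) − 4(30) = 0  OK
#9 u + t = 42; 42 mod 7 = 0  OK
#10 5t − 4p = 5(30) − 4(21) = 66  OK
#11 |12 − 27| = 15  OK
#12 v + u = 22; 22 mod 5 = 2  OK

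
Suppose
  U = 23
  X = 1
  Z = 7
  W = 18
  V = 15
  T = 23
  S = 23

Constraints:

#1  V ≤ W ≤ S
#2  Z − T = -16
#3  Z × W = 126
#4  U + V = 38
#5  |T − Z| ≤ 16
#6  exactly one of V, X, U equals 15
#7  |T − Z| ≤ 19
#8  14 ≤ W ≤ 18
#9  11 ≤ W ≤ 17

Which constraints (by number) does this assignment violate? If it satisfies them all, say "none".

Constraint 9 is violated.

#1 values 15 ≤ 18 ≤ 23 — satisfied.
#2 Z − T = 7 − 23 = -16 — satisfied.
#3 Z × W = 7 × 18 = 126 — satisfied.
#4 U + V = 23 + 15 = 38 — satisfied.
#5 |23 − 7| = 16; 16 ≤ 16 — satisfied.
#6 V=15, X=1, U=23; 1 of them equals 15 — satisfied.
#7 |23 − 7| = 16; 16 ≤ 19 — satisfied.
#8 W = 18 lies in [14, 18] — satisfied.
#9 W = 18 is outside [11, 17] — violated.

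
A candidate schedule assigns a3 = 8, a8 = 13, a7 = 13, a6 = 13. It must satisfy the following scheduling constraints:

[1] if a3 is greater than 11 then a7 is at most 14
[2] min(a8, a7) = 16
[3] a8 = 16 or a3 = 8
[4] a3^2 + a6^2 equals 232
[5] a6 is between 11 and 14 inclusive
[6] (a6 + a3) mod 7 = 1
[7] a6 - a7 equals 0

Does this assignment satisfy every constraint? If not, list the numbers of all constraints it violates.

[1] a3 = 8, not > 11; antecedent false, conditional vacuously true  ✓
[2] min(13, 13) = 13, not 16  ✗
[3] a8 = 13 ≠ 16, but a3 = 8 = 8 (second disjunct)  ✓
[4] a3^2 + a6^2 = 8^2 + 13^2 = 64 + 169 = 233, not 232  ✗
[5] a6 = 13 lies in [11, 14]  ✓
[6] a6 + a3 = 21; 21 mod 7 = 0, not 1  ✗
[7] a6 - a7 = 13 - 13 = 0  ✓

No — constraints 2, 4, and 6 are not satisfied.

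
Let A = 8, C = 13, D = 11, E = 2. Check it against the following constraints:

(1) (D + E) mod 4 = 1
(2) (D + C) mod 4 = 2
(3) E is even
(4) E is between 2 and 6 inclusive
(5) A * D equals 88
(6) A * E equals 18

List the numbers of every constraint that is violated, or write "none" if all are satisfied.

(1) D + E = 13; 13 mod 4 = 1 — holds.
(2) D + C = 24; 24 mod 4 = 0, not 2 — fails.
(3) E = 2 is even — holds.
(4) E = 2 lies in [2, 6] — holds.
(5) A * D = 8 * 11 = 88 — holds.
(6) A * E = 8 * 2 = 16, not 18 — fails.

Constraints 2 and 6 do not hold.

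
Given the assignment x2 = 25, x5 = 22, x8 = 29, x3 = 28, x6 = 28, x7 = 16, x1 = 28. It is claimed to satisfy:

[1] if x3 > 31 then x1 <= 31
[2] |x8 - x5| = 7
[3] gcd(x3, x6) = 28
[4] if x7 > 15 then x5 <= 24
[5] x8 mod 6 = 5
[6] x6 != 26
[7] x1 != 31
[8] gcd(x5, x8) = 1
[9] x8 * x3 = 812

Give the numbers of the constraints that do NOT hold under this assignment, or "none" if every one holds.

All constraints are satisfied.

[1] x3 = 28, not > 31; antecedent false, conditional vacuously true  OK
[2] |29 - 22| = 7  OK
[3] gcd(28, 28) = 28  OK
[4] x7 = 16 > 15, so we need x5 ≤ 24; x5 = 22 ≤ 24  OK
[5] 29 mod 6 = 5  OK
[6] x6 = 28, and 28 ≠ 26  OK
[7] x1 = 28, and 28 ≠ 31  OK
[8] gcd(22, 29) = 1  OK
[9] x8 * x3 = 29 * 28 = 812  OK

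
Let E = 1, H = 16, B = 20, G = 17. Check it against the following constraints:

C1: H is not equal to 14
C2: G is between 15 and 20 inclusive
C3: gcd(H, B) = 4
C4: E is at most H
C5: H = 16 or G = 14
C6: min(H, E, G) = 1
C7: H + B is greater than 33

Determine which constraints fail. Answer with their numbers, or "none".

Yes — all constraints hold.

C1: H = 16, and 16 ≠ 14 — holds.
C2: G = 17 lies in [15, 20] — holds.
C3: gcd(16, 20) = 4 — holds.
C4: E = 1, H = 16; 1 ≤ 16 — holds.
C5: H = 16 = 16 (first disjunct) — holds.
C6: min(16, 1, 17) = 1 — holds.
C7: H + B = 16 + 20 = 36; 36 > 33 — holds.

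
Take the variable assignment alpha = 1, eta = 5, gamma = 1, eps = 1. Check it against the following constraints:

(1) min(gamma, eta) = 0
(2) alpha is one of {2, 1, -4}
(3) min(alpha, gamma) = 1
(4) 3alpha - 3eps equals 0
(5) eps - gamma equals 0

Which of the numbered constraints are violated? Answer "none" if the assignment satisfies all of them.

The assignment fails constraint 1.

(1) min(1, 5) = 1, not 0 — fails.
(2) alpha = 1 is in {2, 1, -4} — holds.
(3) min(1, 1) = 1 — holds.
(4) 3alpha - 3eps = 3(1) - 3(1) = 0 — holds.
(5) eps - gamma = 1 - 1 = 0 — holds.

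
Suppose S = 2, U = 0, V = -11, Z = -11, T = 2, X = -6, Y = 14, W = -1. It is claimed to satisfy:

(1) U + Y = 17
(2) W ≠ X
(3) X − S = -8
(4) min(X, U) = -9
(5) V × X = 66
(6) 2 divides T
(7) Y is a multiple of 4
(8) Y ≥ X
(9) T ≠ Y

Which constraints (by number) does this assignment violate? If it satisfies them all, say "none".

No — constraints 1, 4, 7 are not satisfied.

(1) U + Y = 0 + 14 = 14, not 17  no
(2) W = -1, X = -6; distinct  yes
(3) X − S = -6 − 2 = -8  yes
(4) min(-6, 0) = -6, not -9  no
(5) V × X = -11 × (-6) = 66  yes
(6) 2 / 2 = 1, so 2 divides 2  yes
(7) 14 = 4×3 + 2, so 4 does not divide 14  no
(8) Y = 14, X = -6; 14 ≥ -6  yes
(9) T = 2, Y = 14; distinct  yes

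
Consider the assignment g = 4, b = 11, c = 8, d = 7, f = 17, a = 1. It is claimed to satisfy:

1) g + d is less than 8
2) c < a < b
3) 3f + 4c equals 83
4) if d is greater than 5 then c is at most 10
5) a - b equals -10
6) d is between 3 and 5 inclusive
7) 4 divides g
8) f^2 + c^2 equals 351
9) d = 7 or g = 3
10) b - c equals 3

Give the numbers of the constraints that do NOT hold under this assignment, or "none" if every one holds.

1) g + d = 4 + 7 = 11; 11 ≥ 8, bound 8 not met — violated.
2) values 8, 1, 11; c = 8 is not < a = 1 — violated.
3) 3f + 4c = 3(17) + 4(8) = 83 — OK.
4) d = 7 > 5, so we need c ≤ 10; c = 8 ≤ 10 — OK.
5) a - b = 1 - 11 = -10 — OK.
6) d = 7 is outside [3, 5] — violated.
7) 4 / 4 = 1, so 4 divides 4 — OK.
8) f^2 + c^2 = 17^2 + 8^2 = 289 + 64 = 353, not 351 — violated.
9) d = 7 = 7 (first disjunct) — OK.
10) b - c = 11 - 8 = 3 — OK.

Constraints 1, 2, 6, 8 do not hold.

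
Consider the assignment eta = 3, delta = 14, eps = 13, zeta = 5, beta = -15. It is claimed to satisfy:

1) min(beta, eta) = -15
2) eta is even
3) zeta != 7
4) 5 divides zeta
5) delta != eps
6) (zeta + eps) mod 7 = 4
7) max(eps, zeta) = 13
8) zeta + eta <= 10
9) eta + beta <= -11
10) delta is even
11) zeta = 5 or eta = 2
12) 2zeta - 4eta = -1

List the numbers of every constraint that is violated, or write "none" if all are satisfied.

1) min(-15, 3) = -15  ✓
2) eta = 3 is odd  ✗
3) zeta = 5, and 5 ≠ 7  ✓
4) 5 / 5 = 1, so 5 divides 5  ✓
5) delta = 14, eps = 13; distinct  ✓
6) zeta + eps = 18; 18 mod 7 = 4  ✓
7) max(13, 5) = 13  ✓
8) zeta + eta = 5 + 3 = 8; 8 ≤ 10  ✓
9) eta + beta = 3 + (-15) = -12; -12 ≤ -11  ✓
10) delta = 14 is even  ✓
11) zeta = 5 = 5 (first disjunct)  ✓
12) 2zeta - 4eta = 2(5) - 4(3) = -2, not -1  ✗

The assignment fails constraints 2, 12.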